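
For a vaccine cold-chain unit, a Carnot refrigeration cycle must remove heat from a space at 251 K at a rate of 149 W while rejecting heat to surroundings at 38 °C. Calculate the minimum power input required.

Ẇ_in ≈ 35.7 W

T_H = 38 °C → 38 + 273.15 = 311.15 K.
For a reversible refrigerator, COP_R = T_C/(T_H − T_C) = 251.00/60.15 = 4.1729.
W = Q_C/COP_R = 149/4.1729 = 35.7 W.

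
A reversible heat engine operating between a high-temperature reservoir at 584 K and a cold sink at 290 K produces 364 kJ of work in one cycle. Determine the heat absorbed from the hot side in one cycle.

Q_H ≈ 723 kJ

For a reversible engine, η = 1 − T_C/T_H = 1 − 290.00/584.00 = 0.5034.
Q_H = W/η = 364/0.5034 = 723 kJ.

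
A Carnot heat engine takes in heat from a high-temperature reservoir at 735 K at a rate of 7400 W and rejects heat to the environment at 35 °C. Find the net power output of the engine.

T_C = 35 °C → 35 + 273.15 = 308.15 K.
Since the cycle is reversible, η = 1 − T_C/T_H = 1 − 308.15/735.00 = 0.5807.
W = η·Q_H = 0.5807 × 7400 = 4300 W.

Ẇ ≈ 4300 W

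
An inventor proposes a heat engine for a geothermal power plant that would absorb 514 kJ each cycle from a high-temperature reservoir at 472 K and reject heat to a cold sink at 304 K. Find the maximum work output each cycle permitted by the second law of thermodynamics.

By the Carnot theorem, η_max = 1 − T_C/T_H = 1 − 304.00/472.00 = 0.3559.
W_max = η_max · Q_H = 0.3559 × 514 = 183 kJ.

W_max ≈ 183 kJ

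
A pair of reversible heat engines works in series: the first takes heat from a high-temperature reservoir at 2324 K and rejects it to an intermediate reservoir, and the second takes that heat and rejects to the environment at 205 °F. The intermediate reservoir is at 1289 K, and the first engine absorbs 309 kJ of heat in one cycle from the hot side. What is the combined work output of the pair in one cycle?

W_total ≈ 260 kJ

T_C = 205 °F → (205 − 32) × 5/9 = 96.11 °C = 369.26 K.
Two reversible stages in series are equivalent to a single Carnot engine between T_H and T_C, so η_total = 1 − T_C/T_H = 1 − 369.26/2324.00 = 0.8411.
W_total = η_total · Q_H = 0.8411 × 309 = 260 kJ.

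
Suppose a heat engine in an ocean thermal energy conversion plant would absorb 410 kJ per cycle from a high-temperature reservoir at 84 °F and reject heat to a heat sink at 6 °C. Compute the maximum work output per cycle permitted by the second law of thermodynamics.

T_H = 84 °F → (84 − 32) × 5/9 = 28.89 °C = 302.04 K.
T_C = 6 °C → 6 + 273.15 = 279.15 K.
No engine can exceed the Carnot limit: η_max = 1 − T_C/T_H = 1 − 279.15/302.04 = 0.0758.
W_max = η_max · Q_H = 0.0758 × 410 = 31.1 kJ.

W_max ≈ 31.1 kJ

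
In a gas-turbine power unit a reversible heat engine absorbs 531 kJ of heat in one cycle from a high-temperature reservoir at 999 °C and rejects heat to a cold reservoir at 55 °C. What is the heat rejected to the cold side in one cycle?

Q_C ≈ 137.0 kJ

T_H = 999 °C → 999 + 273.15 = 1272.15 K.
T_C = 55 °C → 55 + 273.15 = 328.15 K.
The Carnot efficiency is η = 1 − T_C/T_H = 1 − 328.15/1272.15 = 0.7421.
For a reversible cycle Q_C/Q_H = T_C/T_H, so Q_C = 531 × 328.15/1272.15 = 137.0 kJ.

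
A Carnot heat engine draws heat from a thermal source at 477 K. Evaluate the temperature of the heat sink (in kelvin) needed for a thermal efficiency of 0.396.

From η = 1 − T_C/T_H, T_C = T_H·(1 − η) = 477.00 × (1 − 0.396) = 288 K.

T_C ≈ 288 K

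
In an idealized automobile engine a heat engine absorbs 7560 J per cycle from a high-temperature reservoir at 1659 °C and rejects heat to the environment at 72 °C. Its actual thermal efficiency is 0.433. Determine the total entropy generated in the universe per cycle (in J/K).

ΔS_univ ≈ 8.51 J/K

T_H = 1659 °C → 1659 + 273.15 = 1932.15 K.
T_C = 72 °C → 72 + 273.15 = 345.15 K.
W = η·Q_H = 0.433 × 7560 = 3273 J, so Q_C = Q_H − W = 4287 J.
The hot reservoir loses entropy Q_H/T_H = 7560/1932.15 = 3.913 J/K; the cold reservoir gains Q_C/T_C = 4287/345.15 = 12.42 J/K.
ΔS_univ = −Q_H/T_H + Q_C/T_C = 8.51 J/K (> 0, since η = 0.433 < η_Carnot = 0.821).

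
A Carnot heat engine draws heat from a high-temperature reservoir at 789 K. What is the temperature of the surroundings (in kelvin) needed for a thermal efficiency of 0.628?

T_C ≈ 294 K

From η = 1 − T_C/T_H, T_C = T_H·(1 − η) = 789.00 × (1 − 0.628) = 294 K.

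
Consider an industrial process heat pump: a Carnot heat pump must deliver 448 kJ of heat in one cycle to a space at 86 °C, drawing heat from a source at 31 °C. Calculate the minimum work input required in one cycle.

W_in ≈ 68.61 kJ

T_H = 86 °C → 86 + 273.15 = 359.15 K.
T_C = 31 °C → 31 + 273.15 = 304.15 K.
The Carnot heat-pump COP is COP_HP = T_H/(T_H − T_C) = 359.15/55.00 = 6.5300.
W = Q_H/COP_HP = 448/6.5300 = 68.61 kJ.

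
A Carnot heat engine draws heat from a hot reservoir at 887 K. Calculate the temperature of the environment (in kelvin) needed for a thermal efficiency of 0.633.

From η = 1 − T_C/T_H, T_C = T_H·(1 − η) = 887.00 × (1 − 0.633) = 326 K.

T_C ≈ 326 K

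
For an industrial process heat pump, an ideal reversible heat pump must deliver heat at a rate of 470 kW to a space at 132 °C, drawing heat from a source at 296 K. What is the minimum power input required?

T_H = 132 °C → 132 + 273.15 = 405.15 K.
COP_HP = T_H/(T_H − T_C) = 405.15/109.15 = 3.7119.
W = Q_H/COP_HP = 470/3.7119 = 127 kW.

Ẇ_in ≈ 127 kW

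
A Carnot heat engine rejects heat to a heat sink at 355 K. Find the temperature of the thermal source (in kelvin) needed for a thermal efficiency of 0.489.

From η = 1 − T_C/T_H, solving for T_H gives T_H = T_C/(1 − η) = 355.00/(1 − 0.489) = 694.7 K.

T_H ≈ 694.7 K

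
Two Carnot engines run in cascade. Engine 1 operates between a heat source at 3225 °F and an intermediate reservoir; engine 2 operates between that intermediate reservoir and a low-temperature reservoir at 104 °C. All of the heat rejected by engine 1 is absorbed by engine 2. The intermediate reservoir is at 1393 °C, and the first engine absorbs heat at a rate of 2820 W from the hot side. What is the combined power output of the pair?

Ẇ_total ≈ 2300 W

T_H = 3225 °F → (3225 − 32) × 5/9 = 1773.89 °C = 2047.04 K.
T_C = 104 °C → 104 + 273.15 = 377.15 K.
Two reversible stages in series are equivalent to a single Carnot engine between T_H and T_C, so η_total = 1 − T_C/T_H = 1 − 377.15/2047.04 = 0.8158.
W_total = η_total · Q_H = 0.8158 × 2820 = 2300 W.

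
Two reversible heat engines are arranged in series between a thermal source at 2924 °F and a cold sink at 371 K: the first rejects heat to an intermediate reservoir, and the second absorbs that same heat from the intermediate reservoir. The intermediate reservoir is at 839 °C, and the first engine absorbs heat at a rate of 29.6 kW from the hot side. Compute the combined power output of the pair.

Ẇ_total ≈ 23.8 kW

T_H = 2924 °F → (2924 − 32) × 5/9 = 1606.67 °C = 1879.82 K.
Two reversible stages in series are equivalent to a single Carnot engine between T_H and T_C, so η_total = 1 − T_C/T_H = 1 − 371.00/1879.82 = 0.8026.
W_total = η_total · Q_H = 0.8026 × 29.6 = 23.8 kW.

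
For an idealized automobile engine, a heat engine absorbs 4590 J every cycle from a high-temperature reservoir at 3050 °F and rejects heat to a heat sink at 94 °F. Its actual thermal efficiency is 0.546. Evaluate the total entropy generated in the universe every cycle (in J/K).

T_H = 3050 °F → (3050 − 32) × 5/9 = 1676.67 °C = 1949.82 K.
T_C = 94 °F → (94 − 32) × 5/9 = 34.44 °C = 307.59 K.
W = η·Q_H = 0.546 × 4590 = 2506 J, so Q_C = Q_H − W = 2084 J.
Entropy balance on the reservoirs: −Q_H/T_H = -2.354 J/K, +Q_C/T_C = 6.775 J/K.
ΔS_univ = −Q_H/T_H + Q_C/T_C = 4.421 J/K (> 0, since η = 0.546 < η_Carnot = 0.842).

ΔS_univ ≈ 4.421 J/K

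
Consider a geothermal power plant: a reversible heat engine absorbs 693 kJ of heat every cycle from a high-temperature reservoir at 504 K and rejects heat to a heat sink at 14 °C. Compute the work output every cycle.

T_C = 14 °C → 14 + 273.15 = 287.15 K.
η_rev = 1 − T_C/T_H = 1 − 287.15/504.00 = 0.4303.
W = η·Q_H = 0.4303 × 693 = 298 kJ.

W ≈ 298 kJ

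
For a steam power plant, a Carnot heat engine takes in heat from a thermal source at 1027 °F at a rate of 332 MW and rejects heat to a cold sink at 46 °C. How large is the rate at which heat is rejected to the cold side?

Q̇_C ≈ 128.3 MW

T_H = 1027 °F → (1027 − 32) × 5/9 = 552.78 °C = 825.93 K.
T_C = 46 °C → 46 + 273.15 = 319.15 K.
η_rev = 1 − T_C/T_H = 1 − 319.15/825.93 = 0.6136.
For a reversible cycle Q_C/Q_H = T_C/T_H, so Q_C = 332 × 319.15/825.93 = 128.3 MW.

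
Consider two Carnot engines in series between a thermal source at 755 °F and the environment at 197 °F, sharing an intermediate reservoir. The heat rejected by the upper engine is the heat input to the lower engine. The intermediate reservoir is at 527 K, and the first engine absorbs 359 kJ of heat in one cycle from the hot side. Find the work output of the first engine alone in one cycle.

T_H = 755 °F → (755 − 32) × 5/9 = 401.67 °C = 674.82 K.
T_C = 197 °F → (197 − 32) × 5/9 = 91.67 °C = 364.82 K.
First-stage efficiency η₁ = 1 − T_m/T_H = 1 − 527.00/674.82 = 0.2190.
W₁ = η₁·Q_H = 0.2190 × 359 = 78.6 kJ.

W₁ ≈ 78.6 kJ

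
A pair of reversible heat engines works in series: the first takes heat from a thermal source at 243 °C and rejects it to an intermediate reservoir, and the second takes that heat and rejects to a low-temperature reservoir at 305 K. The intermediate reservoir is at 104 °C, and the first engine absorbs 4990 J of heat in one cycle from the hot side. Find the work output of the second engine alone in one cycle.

T_H = 243 °C → 243 + 273.15 = 516.15 K.
T_m = 104 °C → 104 + 273.15 = 377.15 K.
Heat entering the second stage: Q_m = Q_H·(T_m/T_H) = 4990 × 377.15/516.15 = 3650 J.
Second-stage efficiency η₂ = 1 − T_C/T_m = 1 − 305.00/377.15 = 0.1913, so W₂ = η₂·Q_m = 698 J.

W₂ ≈ 698 J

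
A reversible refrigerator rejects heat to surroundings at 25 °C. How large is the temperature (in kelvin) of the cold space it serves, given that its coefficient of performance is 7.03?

T_H = 25 °C → 25 + 273.15 = 298.15 K.
COP_R = T_C/(T_H − T_C) ⇒ T_C = T_H·COP_R/(1 + COP_R) = 298.15 × 7.03/(1 + 7.03) = 261 K.

T_C ≈ 261 K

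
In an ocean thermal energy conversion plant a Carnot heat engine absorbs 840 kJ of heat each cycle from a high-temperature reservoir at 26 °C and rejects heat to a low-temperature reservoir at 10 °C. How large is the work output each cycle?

W ≈ 44.9 kJ

T_H = 26 °C → 26 + 273.15 = 299.15 K.
T_C = 10 °C → 10 + 273.15 = 283.15 K.
Since the cycle is reversible, η = 1 − T_C/T_H = 1 − 283.15/299.15 = 0.0535.
W = η·Q_H = 0.0535 × 840 = 44.9 kJ.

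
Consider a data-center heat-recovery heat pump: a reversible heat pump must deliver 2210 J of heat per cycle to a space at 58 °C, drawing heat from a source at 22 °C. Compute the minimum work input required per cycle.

W_in ≈ 240 J

T_H = 58 °C → 58 + 273.15 = 331.15 K.
T_C = 22 °C → 22 + 273.15 = 295.15 K.
The Carnot heat-pump COP is COP_HP = T_H/(T_H − T_C) = 331.15/36.00 = 9.1986.
W = Q_H/COP_HP = 2210/9.1986 = 240 J.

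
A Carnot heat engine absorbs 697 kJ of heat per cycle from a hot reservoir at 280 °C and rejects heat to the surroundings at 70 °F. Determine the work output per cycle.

T_H = 280 °C → 280 + 273.15 = 553.15 K.
T_C = 70 °F → (70 − 32) × 5/9 = 21.11 °C = 294.26 K.
Carnot efficiency: η = 1 − T_C/T_H = 1 − 294.26/553.15 = 0.4680.
W = η·Q_H = 0.4680 × 697 = 326 kJ.

W ≈ 326 kJ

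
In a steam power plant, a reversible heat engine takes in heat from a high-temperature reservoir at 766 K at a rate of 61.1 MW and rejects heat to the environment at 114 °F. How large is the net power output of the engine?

T_C = 114 °F → (114 − 32) × 5/9 = 45.56 °C = 318.71 K.
The Carnot efficiency is η = 1 − T_C/T_H = 1 − 318.71/766.00 = 0.5839.
W = η·Q_H = 0.5839 × 61.1 = 35.68 MW.

Ẇ ≈ 35.68 MW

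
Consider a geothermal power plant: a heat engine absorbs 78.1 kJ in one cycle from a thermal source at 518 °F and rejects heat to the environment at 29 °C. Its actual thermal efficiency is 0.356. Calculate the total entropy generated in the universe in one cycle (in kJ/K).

ΔS_univ ≈ 0.02267 kJ/K

T_H = 518 °F → (518 − 32) × 5/9 = 270.00 °C = 543.15 K.
T_C = 29 °C → 29 + 273.15 = 302.15 K.
W = η·Q_H = 0.356 × 78.1 = 27.80 kJ, so Q_C = Q_H − W = 50.30 kJ.
The hot reservoir loses entropy Q_H/T_H = 78.1/543.15 = 0.1438 kJ/K; the cold reservoir gains Q_C/T_C = 50.30/302.15 = 0.1665 kJ/K.
ΔS_univ = −Q_H/T_H + Q_C/T_C = 0.02267 kJ/K (> 0, since η = 0.356 < η_Carnot = 0.444).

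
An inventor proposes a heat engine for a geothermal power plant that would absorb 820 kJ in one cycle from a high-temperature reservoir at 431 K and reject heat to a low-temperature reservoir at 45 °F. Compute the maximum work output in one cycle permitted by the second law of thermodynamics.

W_max ≈ 287 kJ

T_C = 45 °F → (45 − 32) × 5/9 = 7.22 °C = 280.37 K.
By the Carnot theorem, η_max = 1 − T_C/T_H = 1 − 280.37/431.00 = 0.3495.
W_max = η_max · Q_H = 0.3495 × 820 = 287 kJ.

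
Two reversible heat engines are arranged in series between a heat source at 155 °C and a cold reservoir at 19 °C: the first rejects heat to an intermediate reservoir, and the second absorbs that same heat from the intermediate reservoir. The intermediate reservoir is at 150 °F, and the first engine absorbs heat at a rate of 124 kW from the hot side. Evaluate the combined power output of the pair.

Ẇ_total ≈ 39.4 kW

T_H = 155 °C → 155 + 273.15 = 428.15 K.
T_C = 19 °C → 19 + 273.15 = 292.15 K.
Two reversible stages in series are equivalent to a single Carnot engine between T_H and T_C, so η_total = 1 − T_C/T_H = 1 − 292.15/428.15 = 0.3176.
W_total = η_total · Q_H = 0.3176 × 124 = 39.4 kW.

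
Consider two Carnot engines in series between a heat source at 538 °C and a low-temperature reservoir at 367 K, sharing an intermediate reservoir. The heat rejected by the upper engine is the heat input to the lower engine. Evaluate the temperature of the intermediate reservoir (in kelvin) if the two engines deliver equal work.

T_H = 538 °C → 538 + 273.15 = 811.15 K.
For reversible stages Q_m = Q_H·(T_m/T_H). Setting W₁ = Q_H(1 − T_m/T_H) equal to W₂ = Q_m(1 − T_C/T_m) = Q_H·(T_m − T_C)/T_H gives T_H − T_m = T_m − T_C, so T_m = (T_H + T_C)/2 = (811.15 + 367.00)/2 = 589 K.

T_m ≈ 589 K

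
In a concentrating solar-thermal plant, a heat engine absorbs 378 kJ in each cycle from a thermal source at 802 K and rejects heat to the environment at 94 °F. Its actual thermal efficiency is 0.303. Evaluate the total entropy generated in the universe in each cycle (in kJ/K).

T_C = 94 °F → (94 − 32) × 5/9 = 34.44 °C = 307.59 K.
W = η·Q_H = 0.303 × 378 = 114.5 kJ, so Q_C = Q_H − W = 263.5 kJ.
Reservoir entropy changes: ΔS_H = −Q_H/T_H = −378/802.00 = -0.4713 kJ/K and ΔS_C = +Q_C/T_C = 263.5/307.59 = 0.8565 kJ/K.
ΔS_univ = −Q_H/T_H + Q_C/T_C = 0.3852 kJ/K (> 0, since η = 0.303 < η_Carnot = 0.616).

ΔS_univ ≈ 0.3852 kJ/K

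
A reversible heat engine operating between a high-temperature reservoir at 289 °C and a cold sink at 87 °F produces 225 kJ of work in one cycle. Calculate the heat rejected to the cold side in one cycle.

Q_C ≈ 264 kJ

T_H = 289 °C → 289 + 273.15 = 562.15 K.
T_C = 87 °F → (87 − 32) × 5/9 = 30.56 °C = 303.71 K.
Since the cycle is reversible, η = 1 − T_C/T_H = 1 − 303.71/562.15 = 0.4597.
Since Q_C/Q_H = T_C/T_H and Q_H = W/η, Q_C = W·T_C/(T_H − T_C) = 225 × 303.71/258.44 = 264 kJ.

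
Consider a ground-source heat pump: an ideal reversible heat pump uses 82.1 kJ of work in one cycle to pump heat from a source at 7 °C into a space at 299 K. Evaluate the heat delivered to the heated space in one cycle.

Q_H ≈ 1300 kJ

T_C = 7 °C → 7 + 273.15 = 280.15 K.
For a reversible heat pump, COP_HP = T_H/(T_H − T_C) = 299.00/18.85 = 15.8621.
Q_H = COP_HP · W = 15.8621 × 82.1 = 1300 kJ.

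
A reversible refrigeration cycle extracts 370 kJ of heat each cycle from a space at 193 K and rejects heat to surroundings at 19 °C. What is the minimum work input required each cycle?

W_in ≈ 190.1 kJ

T_H = 19 °C → 19 + 273.15 = 292.15 K.
COP_R = T_C/(T_H − T_C) = 193.00/99.15 = 1.9465.
W = Q_C/COP_R = 370/1.9465 = 190.1 kJ.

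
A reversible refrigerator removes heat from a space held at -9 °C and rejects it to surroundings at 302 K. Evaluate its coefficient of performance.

COP_R ≈ 6.979

T_C = -9 °C → -9 + 273.15 = 264.15 K.
For a reversible refrigerator, COP_R = T_C/(T_H − T_C) = 264.15/(302.00 − 264.15) = 6.979.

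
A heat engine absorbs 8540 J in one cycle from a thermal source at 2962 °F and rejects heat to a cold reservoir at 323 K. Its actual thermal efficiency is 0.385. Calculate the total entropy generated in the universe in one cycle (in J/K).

ΔS_univ ≈ 11.8 J/K

T_H = 2962 °F → (2962 − 32) × 5/9 = 1627.78 °C = 1900.93 K.
W = η·Q_H = 0.385 × 8540 = 3288 J, so Q_C = Q_H − W = 5252 J.
Entropy balance on the reservoirs: −Q_H/T_H = -4.493 J/K, +Q_C/T_C = 16.26 J/K.
ΔS_univ = −Q_H/T_H + Q_C/T_C = 11.8 J/K (> 0, since η = 0.385 < η_Carnot = 0.830).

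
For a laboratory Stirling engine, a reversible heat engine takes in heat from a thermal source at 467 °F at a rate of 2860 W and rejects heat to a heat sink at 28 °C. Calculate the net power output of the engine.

Ẇ ≈ 1187 W

T_H = 467 °F → (467 − 32) × 5/9 = 241.67 °C = 514.82 K.
T_C = 28 °C → 28 + 273.15 = 301.15 K.
Carnot efficiency: η = 1 − T_C/T_H = 1 − 301.15/514.82 = 0.4150.
W = η·Q_H = 0.4150 × 2860 = 1187 W.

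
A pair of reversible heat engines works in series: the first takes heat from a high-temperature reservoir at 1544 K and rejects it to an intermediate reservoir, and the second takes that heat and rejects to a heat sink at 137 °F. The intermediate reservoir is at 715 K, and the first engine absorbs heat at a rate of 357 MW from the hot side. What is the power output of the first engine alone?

Ẇ₁ ≈ 191.7 MW

T_C = 137 °F → (137 − 32) × 5/9 = 58.33 °C = 331.48 K.
First-stage efficiency η₁ = 1 − T_m/T_H = 1 − 715.00/1544.00 = 0.5369.
W₁ = η₁·Q_H = 0.5369 × 357 = 191.7 MW.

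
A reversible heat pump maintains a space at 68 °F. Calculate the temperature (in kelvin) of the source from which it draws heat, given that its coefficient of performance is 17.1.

T_H = 68 °F → (68 − 32) × 5/9 = 20.00 °C = 293.15 K.
COP_HP = T_H/(T_H − T_C) ⇒ T_C = T_H·(COP_HP − 1)/COP_HP = 293.15 × (17.1 − 1)/17.1 = 276 K.

T_C ≈ 276 K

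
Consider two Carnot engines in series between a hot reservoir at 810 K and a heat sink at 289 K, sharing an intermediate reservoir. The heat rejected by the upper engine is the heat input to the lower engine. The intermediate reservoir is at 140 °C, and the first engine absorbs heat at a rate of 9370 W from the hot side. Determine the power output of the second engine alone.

Ẇ₂ ≈ 1436 W

T_m = 140 °C → 140 + 273.15 = 413.15 K.
Heat entering the second stage: Q_m = Q_H·(T_m/T_H) = 9370 × 413.15/810.00 = 4779 W.
Second-stage efficiency η₂ = 1 − T_C/T_m = 1 − 289.00/413.15 = 0.3005, so W₂ = η₂·Q_m = 1436 W.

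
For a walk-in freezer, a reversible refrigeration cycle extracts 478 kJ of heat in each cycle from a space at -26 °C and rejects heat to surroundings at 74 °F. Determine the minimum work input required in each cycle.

W_in ≈ 95.4 kJ

T_H = 74 °F → (74 − 32) × 5/9 = 23.33 °C = 296.48 K.
T_C = -26 °C → -26 + 273.15 = 247.15 K.
For a reversible refrigerator, COP_R = T_C/(T_H − T_C) = 247.15/49.33 = 5.0098.
W = Q_C/COP_R = 478/5.0098 = 95.4 kJ.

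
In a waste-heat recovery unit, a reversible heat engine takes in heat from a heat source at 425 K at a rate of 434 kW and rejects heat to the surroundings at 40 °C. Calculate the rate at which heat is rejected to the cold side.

T_C = 40 °C → 40 + 273.15 = 313.15 K.
η_rev = 1 − T_C/T_H = 1 − 313.15/425.00 = 0.2632.
For a reversible cycle Q_C/Q_H = T_C/T_H, so Q_C = 434 × 313.15/425.00 = 319.8 kW.

Q̇_C ≈ 319.8 kW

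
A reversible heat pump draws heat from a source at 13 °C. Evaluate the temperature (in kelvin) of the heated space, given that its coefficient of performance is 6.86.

T_C = 13 °C → 13 + 273.15 = 286.15 K.
COP_HP = T_H/(T_H − T_C) ⇒ T_H = T_C·COP_HP/(COP_HP − 1) = 286.15 × 6.86/(6.86 − 1) = 335 K.

T_H ≈ 335 K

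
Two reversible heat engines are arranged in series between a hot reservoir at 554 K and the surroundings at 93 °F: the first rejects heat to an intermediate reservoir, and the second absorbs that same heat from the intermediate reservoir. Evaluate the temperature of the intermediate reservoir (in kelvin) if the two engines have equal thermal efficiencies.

T_m ≈ 412.4 K

T_C = 93 °F → (93 − 32) × 5/9 = 33.89 °C = 307.04 K.
Equal efficiencies require 1 − T_m/T_H = 1 − T_C/T_m, i.e. T_m/T_H = T_C/T_m, so T_m = √(T_H·T_C) = √(554.00 × 307.04) = 412.4 K.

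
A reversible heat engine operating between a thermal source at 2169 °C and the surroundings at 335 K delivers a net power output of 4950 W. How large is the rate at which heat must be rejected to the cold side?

T_H = 2169 °C → 2169 + 273.15 = 2442.15 K.
The Carnot efficiency is η = 1 − T_C/T_H = 1 − 335.00/2442.15 = 0.8628.
Since Q_C/Q_H = T_C/T_H and Q_H = W/η, Q_C = W·T_C/(T_H − T_C) = 4950 × 335.00/2107.15 = 787.0 W.

Q̇_C ≈ 787.0 W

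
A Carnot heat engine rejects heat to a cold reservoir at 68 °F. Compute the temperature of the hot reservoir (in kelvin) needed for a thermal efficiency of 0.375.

T_H ≈ 469 K

T_C = 68 °F → (68 − 32) × 5/9 = 20.00 °C = 293.15 K.
From η = 1 − T_C/T_H, solving for T_H gives T_H = T_C/(1 − η) = 293.15/(1 − 0.375) = 469 K.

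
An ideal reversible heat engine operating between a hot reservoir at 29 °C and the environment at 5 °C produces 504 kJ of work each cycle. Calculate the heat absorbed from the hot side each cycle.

Q_H ≈ 6350 kJ

T_H = 29 °C → 29 + 273.15 = 302.15 K.
T_C = 5 °C → 5 + 273.15 = 278.15 K.
η_rev = 1 − T_C/T_H = 1 − 278.15/302.15 = 0.0794.
Q_H = W/η = 504/0.0794 = 6350 kJ.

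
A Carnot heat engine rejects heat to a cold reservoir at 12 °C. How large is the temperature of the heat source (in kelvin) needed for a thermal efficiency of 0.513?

T_C = 12 °C → 12 + 273.15 = 285.15 K.
From η = 1 − T_C/T_H, solving for T_H gives T_H = T_C/(1 − η) = 285.15/(1 − 0.513) = 586 K.

T_H ≈ 586 K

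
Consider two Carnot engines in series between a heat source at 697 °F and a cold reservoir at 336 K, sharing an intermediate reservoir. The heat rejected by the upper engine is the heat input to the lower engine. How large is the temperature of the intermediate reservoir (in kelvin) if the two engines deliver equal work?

T_H = 697 °F → (697 − 32) × 5/9 = 369.44 °C = 642.59 K.
For reversible stages Q_m = Q_H·(T_m/T_H). Setting W₁ = Q_H(1 − T_m/T_H) equal to W₂ = Q_m(1 − T_C/T_m) = Q_H·(T_m − T_C)/T_H gives T_H − T_m = T_m − T_C, so T_m = (T_H + T_C)/2 = (642.59 + 336.00)/2 = 489.3 K.

T_m ≈ 489.3 K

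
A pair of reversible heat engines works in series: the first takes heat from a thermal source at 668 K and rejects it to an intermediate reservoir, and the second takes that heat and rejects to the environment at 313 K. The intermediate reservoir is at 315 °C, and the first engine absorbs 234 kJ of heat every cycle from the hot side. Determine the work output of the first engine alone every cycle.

W₁ ≈ 28.0 kJ

T_m = 315 °C → 315 + 273.15 = 588.15 K.
First-stage efficiency η₁ = 1 − T_m/T_H = 1 − 588.15/668.00 = 0.1195.
W₁ = η₁·Q_H = 0.1195 × 234 = 28.0 kJ.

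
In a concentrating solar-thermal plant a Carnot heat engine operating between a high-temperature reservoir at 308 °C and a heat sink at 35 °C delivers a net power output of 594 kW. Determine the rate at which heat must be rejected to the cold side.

T_H = 308 °C → 308 + 273.15 = 581.15 K.
T_C = 35 °C → 35 + 273.15 = 308.15 K.
Carnot efficiency: η = 1 − T_C/T_H = 1 − 308.15/581.15 = 0.4698.
Since Q_C/Q_H = T_C/T_H and Q_H = W/η, Q_C = W·T_C/(T_H − T_C) = 594 × 308.15/273.00 = 670 kW.

Q̇_C ≈ 670 kW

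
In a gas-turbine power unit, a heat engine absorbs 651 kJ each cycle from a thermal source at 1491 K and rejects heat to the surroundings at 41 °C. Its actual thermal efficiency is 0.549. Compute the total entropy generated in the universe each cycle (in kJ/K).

T_C = 41 °C → 41 + 273.15 = 314.15 K.
W = η·Q_H = 0.549 × 651 = 357.4 kJ, so Q_C = Q_H − W = 293.6 kJ.
Entropy balance on the reservoirs: −Q_H/T_H = -0.4366 kJ/K, +Q_C/T_C = 0.9346 kJ/K.
ΔS_univ = −Q_H/T_H + Q_C/T_C = 0.498 kJ/K (> 0, since η = 0.549 < η_Carnot = 0.789).

ΔS_univ ≈ 0.498 kJ/K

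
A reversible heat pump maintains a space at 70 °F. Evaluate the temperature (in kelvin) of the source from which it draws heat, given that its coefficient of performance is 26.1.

T_H = 70 °F → (70 − 32) × 5/9 = 21.11 °C = 294.26 K.
COP_HP = T_H/(T_H − T_C) ⇒ T_C = T_H·(COP_HP − 1)/COP_HP = 294.26 × (26.1 − 1)/26.1 = 283 K.

T_C ≈ 283 K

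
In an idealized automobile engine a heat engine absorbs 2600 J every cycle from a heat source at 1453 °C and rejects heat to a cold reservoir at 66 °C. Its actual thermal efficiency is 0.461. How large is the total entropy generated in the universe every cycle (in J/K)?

T_H = 1453 °C → 1453 + 273.15 = 1726.15 K.
T_C = 66 °C → 66 + 273.15 = 339.15 K.
W = η·Q_H = 0.461 × 2600 = 1199 J, so Q_C = Q_H − W = 1401 J.
Entropy balance on the reservoirs: −Q_H/T_H = -1.506 J/K, +Q_C/T_C = 4.132 J/K.
ΔS_univ = −Q_H/T_H + Q_C/T_C = 2.63 J/K (> 0, since η = 0.461 < η_Carnot = 0.804).

ΔS_univ ≈ 2.63 J/K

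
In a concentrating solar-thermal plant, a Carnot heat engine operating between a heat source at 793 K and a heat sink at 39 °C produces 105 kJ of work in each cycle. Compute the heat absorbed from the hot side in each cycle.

Q_H ≈ 173 kJ

T_C = 39 °C → 39 + 273.15 = 312.15 K.
For a reversible engine, η = 1 − T_C/T_H = 1 − 312.15/793.00 = 0.6064.
Q_H = W/η = 105/0.6064 = 173 kJ.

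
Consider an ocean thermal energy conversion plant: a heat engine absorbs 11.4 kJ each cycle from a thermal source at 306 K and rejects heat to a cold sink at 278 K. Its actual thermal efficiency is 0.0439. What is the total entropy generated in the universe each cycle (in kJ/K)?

W = η·Q_H = 0.0439 × 11.4 = 0.5005 kJ, so Q_C = Q_H − W = 10.90 kJ.
The hot reservoir loses entropy Q_H/T_H = 11.4/306.00 = 0.03725 kJ/K; the cold reservoir gains Q_C/T_C = 10.90/278.00 = 0.03921 kJ/K.
ΔS_univ = −Q_H/T_H + Q_C/T_C = 0.00195 kJ/K (> 0, since η = 0.0439 < η_Carnot = 0.092).

ΔS_univ ≈ 0.00195 kJ/K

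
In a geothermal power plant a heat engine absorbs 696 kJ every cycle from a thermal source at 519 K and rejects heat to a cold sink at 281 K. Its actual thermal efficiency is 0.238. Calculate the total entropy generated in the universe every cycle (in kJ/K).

ΔS_univ ≈ 0.546 kJ/K

W = η·Q_H = 0.238 × 696 = 165.6 kJ, so Q_C = Q_H − W = 530.4 kJ.
Reservoir entropy changes: ΔS_H = −Q_H/T_H = −696/519.00 = -1.341 kJ/K and ΔS_C = +Q_C/T_C = 530.4/281.00 = 1.887 kJ/K.
ΔS_univ = −Q_H/T_H + Q_C/T_C = 0.546 kJ/K (> 0, since η = 0.238 < η_Carnot = 0.459).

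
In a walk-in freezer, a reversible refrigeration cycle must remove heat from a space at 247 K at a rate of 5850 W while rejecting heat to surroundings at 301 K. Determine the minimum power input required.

Ẇ_in ≈ 1279 W

Carnot COP: COP_R = T_C/(T_H − T_C) = 247.00/54.00 = 4.5741.
W = Q_C/COP_R = 5850/4.5741 = 1279 W.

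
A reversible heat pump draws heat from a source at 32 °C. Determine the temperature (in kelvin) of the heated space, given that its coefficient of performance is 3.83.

T_C = 32 °C → 32 + 273.15 = 305.15 K.
COP_HP = T_H/(T_H − T_C) ⇒ T_H = T_C·COP_HP/(COP_HP − 1) = 305.15 × 3.83/(3.83 − 1) = 413 K.

T_H ≈ 413 K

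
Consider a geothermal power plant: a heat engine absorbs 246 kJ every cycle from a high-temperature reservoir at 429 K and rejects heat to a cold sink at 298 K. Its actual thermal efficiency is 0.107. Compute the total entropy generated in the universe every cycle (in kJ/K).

ΔS_univ ≈ 0.164 kJ/K

W = η·Q_H = 0.107 × 246 = 26.32 kJ, so Q_C = Q_H − W = 219.7 kJ.
Entropy balance on the reservoirs: −Q_H/T_H = -0.5734 kJ/K, +Q_C/T_C = 0.7372 kJ/K.
ΔS_univ = −Q_H/T_H + Q_C/T_C = 0.164 kJ/K (> 0, since η = 0.107 < η_Carnot = 0.305).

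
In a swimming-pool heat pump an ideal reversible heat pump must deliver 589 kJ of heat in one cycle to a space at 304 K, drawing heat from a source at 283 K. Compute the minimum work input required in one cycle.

For a reversible heat pump, COP_HP = T_H/(T_H − T_C) = 304.00/21.00 = 14.4762.
W = Q_H/COP_HP = 589/14.4762 = 40.69 kJ.

W_in ≈ 40.69 kJ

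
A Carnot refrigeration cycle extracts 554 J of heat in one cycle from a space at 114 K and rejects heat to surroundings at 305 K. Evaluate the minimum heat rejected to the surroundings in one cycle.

Q_H ≈ 1482 J

For a reversible cycle Q_H/Q_C = T_H/T_C, so Q_H = Q_C·T_H/T_C = 554 × 305.00/114.00 = 1482 J.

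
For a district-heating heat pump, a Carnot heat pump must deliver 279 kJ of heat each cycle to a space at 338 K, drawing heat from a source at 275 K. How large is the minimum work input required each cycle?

COP_HP = T_H/(T_H − T_C) = 338.00/63.00 = 5.3651.
W = Q_H/COP_HP = 279/5.3651 = 52.00 kJ.

W_in ≈ 52.00 kJ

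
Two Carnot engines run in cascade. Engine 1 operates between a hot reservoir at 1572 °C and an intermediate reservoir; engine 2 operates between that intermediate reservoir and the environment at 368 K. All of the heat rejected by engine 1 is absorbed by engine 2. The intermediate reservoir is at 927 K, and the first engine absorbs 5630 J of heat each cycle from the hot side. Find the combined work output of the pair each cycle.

W_total ≈ 4510 J

T_H = 1572 °C → 1572 + 273.15 = 1845.15 K.
Two reversible stages in series are equivalent to a single Carnot engine between T_H and T_C, so η_total = 1 − T_C/T_H = 1 − 368.00/1845.15 = 0.8006.
W_total = η_total · Q_H = 0.8006 × 5630 = 4510 J.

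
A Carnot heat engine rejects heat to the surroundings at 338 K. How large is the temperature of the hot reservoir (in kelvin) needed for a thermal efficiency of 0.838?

From η = 1 − T_C/T_H, solving for T_H gives T_H = T_C/(1 − η) = 338.00/(1 − 0.838) = 2090 K.

T_H ≈ 2090 K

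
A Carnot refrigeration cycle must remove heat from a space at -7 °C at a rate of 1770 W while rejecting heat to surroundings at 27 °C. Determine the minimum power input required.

Ẇ_in ≈ 226.1 W

T_H = 27 °C → 27 + 273.15 = 300.15 K.
T_C = -7 °C → -7 + 273.15 = 266.15 K.
The reversible coefficient of performance is COP_R = T_C/(T_H − T_C) = 266.15/34.00 = 7.8279.
W = Q_C/COP_R = 1770/7.8279 = 226.1 W.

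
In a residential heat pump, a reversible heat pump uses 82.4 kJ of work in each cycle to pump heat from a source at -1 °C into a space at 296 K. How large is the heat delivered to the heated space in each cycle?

T_C = -1 °C → -1 + 273.15 = 272.15 K.
COP_HP = T_H/(T_H − T_C) = 296.00/23.85 = 12.4109.
Q_H = COP_HP · W = 12.4109 × 82.4 = 1020 kJ.

Q_H ≈ 1020 kJ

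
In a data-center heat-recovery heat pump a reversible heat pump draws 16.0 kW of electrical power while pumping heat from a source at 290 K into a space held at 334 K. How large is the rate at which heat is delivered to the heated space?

Q̇_H ≈ 121 kW

The Carnot heat-pump COP is COP_HP = T_H/(T_H − T_C) = 334.00/44.00 = 7.5909.
Q_H = COP_HP · W = 7.5909 × 16.0 = 121 kW.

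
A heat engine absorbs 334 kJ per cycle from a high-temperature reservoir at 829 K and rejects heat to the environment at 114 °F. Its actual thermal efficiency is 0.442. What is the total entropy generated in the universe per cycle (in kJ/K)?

ΔS_univ ≈ 0.182 kJ/K

T_C = 114 °F → (114 − 32) × 5/9 = 45.56 °C = 318.71 K.
W = η·Q_H = 0.442 × 334 = 147.6 kJ, so Q_C = Q_H − W = 186.4 kJ.
Entropy balance on the reservoirs: −Q_H/T_H = -0.4029 kJ/K, +Q_C/T_C = 0.5848 kJ/K.
ΔS_univ = −Q_H/T_H + Q_C/T_C = 0.182 kJ/K (> 0, since η = 0.442 < η_Carnot = 0.616).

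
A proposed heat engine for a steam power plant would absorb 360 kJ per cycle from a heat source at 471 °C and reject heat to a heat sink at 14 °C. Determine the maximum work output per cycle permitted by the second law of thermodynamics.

T_H = 471 °C → 471 + 273.15 = 744.15 K.
T_C = 14 °C → 14 + 273.15 = 287.15 K.
No engine can exceed the Carnot limit: η_max = 1 − T_C/T_H = 1 − 287.15/744.15 = 0.6141.
W_max = η_max · Q_H = 0.6141 × 360 = 221 kJ.

W_max ≈ 221 kJ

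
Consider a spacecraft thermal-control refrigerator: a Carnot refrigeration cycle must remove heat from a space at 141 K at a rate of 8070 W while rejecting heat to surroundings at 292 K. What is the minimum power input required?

Ẇ_in ≈ 8642 W

COP_R = T_C/(T_H − T_C) = 141.00/151.00 = 0.9338.
W = Q_C/COP_R = 8070/0.9338 = 8642 W.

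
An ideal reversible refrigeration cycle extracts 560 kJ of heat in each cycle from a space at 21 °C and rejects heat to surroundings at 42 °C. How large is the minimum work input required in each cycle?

W_in ≈ 40.0 kJ

T_H = 42 °C → 42 + 273.15 = 315.15 K.
T_C = 21 °C → 21 + 273.15 = 294.15 K.
Carnot COP: COP_R = T_C/(T_H − T_C) = 294.15/21.00 = 14.0071.
W = Q_C/COP_R = 560/14.0071 = 40.0 kJ.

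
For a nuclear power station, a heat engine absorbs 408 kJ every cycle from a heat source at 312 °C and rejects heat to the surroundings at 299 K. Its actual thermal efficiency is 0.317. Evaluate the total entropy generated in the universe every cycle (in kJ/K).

ΔS_univ ≈ 0.235 kJ/K

T_H = 312 °C → 312 + 273.15 = 585.15 K.
W = η·Q_H = 0.317 × 408 = 129.3 kJ, so Q_C = Q_H − W = 278.7 kJ.
The hot reservoir loses entropy Q_H/T_H = 408/585.15 = 0.6973 kJ/K; the cold reservoir gains Q_C/T_C = 278.7/299.00 = 0.9320 kJ/K.
ΔS_univ = −Q_H/T_H + Q_C/T_C = 0.235 kJ/K (> 0, since η = 0.317 < η_Carnot = 0.489).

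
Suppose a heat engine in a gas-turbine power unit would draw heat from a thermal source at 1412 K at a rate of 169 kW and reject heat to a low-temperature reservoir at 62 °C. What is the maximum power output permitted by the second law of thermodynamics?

Ẇ_max ≈ 129 kW

T_C = 62 °C → 62 + 273.15 = 335.15 K.
No engine can exceed the Carnot limit: η_max = 1 − T_C/T_H = 1 − 335.15/1412.00 = 0.7626.
W_max = η_max · Q_H = 0.7626 × 169 = 129 kW.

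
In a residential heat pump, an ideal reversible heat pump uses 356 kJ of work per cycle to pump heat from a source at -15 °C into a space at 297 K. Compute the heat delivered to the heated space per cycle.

Q_H ≈ 2720 kJ

T_C = -15 °C → -15 + 273.15 = 258.15 K.
COP_HP = T_H/(T_H − T_C) = 297.00/38.85 = 7.6448.
Q_H = COP_HP · W = 7.6448 × 356 = 2720 kJ.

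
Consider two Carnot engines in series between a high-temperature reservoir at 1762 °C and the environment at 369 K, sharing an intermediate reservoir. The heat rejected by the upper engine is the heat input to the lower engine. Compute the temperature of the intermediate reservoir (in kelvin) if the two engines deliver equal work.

T_m ≈ 1202 K

T_H = 1762 °C → 1762 + 273.15 = 2035.15 K.
For reversible stages Q_m = Q_H·(T_m/T_H). Setting W₁ = Q_H(1 − T_m/T_H) equal to W₂ = Q_m(1 − T_C/T_m) = Q_H·(T_m − T_C)/T_H gives T_H − T_m = T_m − T_C, so T_m = (T_H + T_C)/2 = (2035.15 + 369.00)/2 = 1202 K.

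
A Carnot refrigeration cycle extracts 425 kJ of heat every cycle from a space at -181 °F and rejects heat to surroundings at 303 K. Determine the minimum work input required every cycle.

T_C = -181 °F → (-181 − 32) × 5/9 = -118.33 °C = 154.82 K.
For a reversible refrigerator, COP_R = T_C/(T_H − T_C) = 154.82/148.18 = 1.0448.
W = Q_C/COP_R = 425/1.0448 = 406.8 kJ.

W_in ≈ 406.8 kJ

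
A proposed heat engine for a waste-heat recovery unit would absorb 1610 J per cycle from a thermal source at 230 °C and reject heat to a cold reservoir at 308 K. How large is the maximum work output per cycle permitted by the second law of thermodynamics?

T_H = 230 °C → 230 + 273.15 = 503.15 K.
The second-law ceiling is the Carnot efficiency, η_max = 1 − T_C/T_H = 1 − 308.00/503.15 = 0.3879.
W_max = η_max · Q_H = 0.3879 × 1610 = 624 J.

W_max ≈ 624 J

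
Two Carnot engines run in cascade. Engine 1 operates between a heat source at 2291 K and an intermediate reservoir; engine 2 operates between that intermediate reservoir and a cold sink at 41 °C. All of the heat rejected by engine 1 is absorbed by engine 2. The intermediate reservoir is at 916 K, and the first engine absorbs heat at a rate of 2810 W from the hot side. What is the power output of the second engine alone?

T_C = 41 °C → 41 + 273.15 = 314.15 K.
Heat entering the second stage: Q_m = Q_H·(T_m/T_H) = 2810 × 916.00/2291.00 = 1120 W.
Second-stage efficiency η₂ = 1 − T_C/T_m = 1 − 314.15/916.00 = 0.6570, so W₂ = η₂·Q_m = 738 W.

Ẇ₂ ≈ 738 W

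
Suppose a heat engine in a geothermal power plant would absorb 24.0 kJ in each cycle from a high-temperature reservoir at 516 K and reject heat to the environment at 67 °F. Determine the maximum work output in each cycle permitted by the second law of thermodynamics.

W_max ≈ 10.4 kJ

T_C = 67 °F → (67 − 32) × 5/9 = 19.44 °C = 292.59 K.
The upper bound on efficiency is η_max = 1 − T_C/T_H = 1 − 292.59/516.00 = 0.4330.
W_max = η_max · Q_H = 0.4330 × 24.0 = 10.4 kJ.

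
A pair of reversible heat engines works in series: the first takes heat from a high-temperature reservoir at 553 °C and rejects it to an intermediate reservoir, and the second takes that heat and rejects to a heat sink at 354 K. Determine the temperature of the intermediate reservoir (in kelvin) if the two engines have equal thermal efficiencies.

T_H = 553 °C → 553 + 273.15 = 826.15 K.
Equal efficiencies require 1 − T_m/T_H = 1 − T_C/T_m, i.e. T_m/T_H = T_C/T_m, so T_m = √(T_H·T_C) = √(826.15 × 354.00) = 540.8 K.

T_m ≈ 540.8 K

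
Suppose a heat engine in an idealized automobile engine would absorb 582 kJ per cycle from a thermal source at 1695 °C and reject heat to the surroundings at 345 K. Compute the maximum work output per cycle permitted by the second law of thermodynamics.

T_H = 1695 °C → 1695 + 273.15 = 1968.15 K.
The upper bound on efficiency is η_max = 1 − T_C/T_H = 1 − 345.00/1968.15 = 0.8247.
W_max = η_max · Q_H = 0.8247 × 582 = 480 kJ.

W_max ≈ 480 kJ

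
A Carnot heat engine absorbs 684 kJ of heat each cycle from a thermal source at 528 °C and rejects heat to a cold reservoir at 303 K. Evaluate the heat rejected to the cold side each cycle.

Q_C ≈ 259 kJ

T_H = 528 °C → 528 + 273.15 = 801.15 K.
For a reversible engine, η = 1 − T_C/T_H = 1 − 303.00/801.15 = 0.6218.
For a reversible cycle Q_C/Q_H = T_C/T_H, so Q_C = 684 × 303.00/801.15 = 259 kJ.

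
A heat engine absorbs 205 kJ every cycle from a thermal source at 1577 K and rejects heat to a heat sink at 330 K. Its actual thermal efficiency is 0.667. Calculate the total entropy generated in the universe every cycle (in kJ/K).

W = η·Q_H = 0.667 × 205 = 136.7 kJ, so Q_C = Q_H − W = 68.26 kJ.
Reservoir entropy changes: ΔS_H = −Q_H/T_H = −205/1577.00 = -0.1300 kJ/K and ΔS_C = +Q_C/T_C = 68.26/330.00 = 0.2069 kJ/K.
ΔS_univ = −Q_H/T_H + Q_C/T_C = 0.0769 kJ/K (> 0, since η = 0.667 < η_Carnot = 0.791).

ΔS_univ ≈ 0.0769 kJ/K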